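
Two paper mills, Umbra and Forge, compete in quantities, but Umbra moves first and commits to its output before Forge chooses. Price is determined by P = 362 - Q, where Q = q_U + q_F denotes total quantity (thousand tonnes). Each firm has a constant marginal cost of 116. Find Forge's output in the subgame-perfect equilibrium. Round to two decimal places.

61.50

Solve by backward induction. Given q_U, the follower Forge maximises π_F = (362 - q_U - q_F)q_F - 116q_F.
Follower FOC: 246 - q_U - 2q_F = 0, so q_F(q_U) = (246 - q_U)/2.
The leader anticipates this reaction. Substituting into P = 362 - Q gives P = 239 - (1/2)q_U, so π_U = (239 - (1/2)q_U)q_U - 116q_U.
The leader's first-order condition 123 - q_U = 0 yields q_U = 123.
Then q_F = (246 - 123)/2 = 123/2.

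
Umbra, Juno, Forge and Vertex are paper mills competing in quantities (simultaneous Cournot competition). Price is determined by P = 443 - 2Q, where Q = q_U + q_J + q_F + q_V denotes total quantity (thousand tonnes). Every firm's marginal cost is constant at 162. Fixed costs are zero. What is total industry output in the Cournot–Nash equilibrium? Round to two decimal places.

112.40

Each firm earns π_i = (443 - 2Q)q_i - 162q_i.
Setting ∂π_i/∂q_i = 0 with rivals' quantities fixed: 281 - 4q_i - 2·Σ_{j≠i} q_j = 0.
With identical firms every q_j equals q_i, so Σ_{j≠i} q_j = 3q_i and 281 = 10q_i, giving q_i = 281/10.
Total output Q = 281/10 + 281/10 + 281/10 + 281/10 = 562/5.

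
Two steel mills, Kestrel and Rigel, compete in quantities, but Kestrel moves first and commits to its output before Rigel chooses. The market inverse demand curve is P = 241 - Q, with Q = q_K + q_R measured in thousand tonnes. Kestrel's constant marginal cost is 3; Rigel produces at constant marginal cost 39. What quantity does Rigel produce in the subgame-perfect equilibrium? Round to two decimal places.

Solve by backward induction. Given q_K, the follower Rigel maximises π_R = (241 - q_K - q_R)q_R - 39q_R.
∂π_R/∂q_R = 202 - q_K - 2q_R = 0 gives the reaction function q_R = (202 - q_K)/2.
Kestrel substitutes q_R(q_K) into its own profit: π_K = q_K(241 - q_K - (202 - q_K)/2) - 3q_K = (140 - (1/2)q_K)q_K - 3q_K.
Leader FOC: 137 - q_K = 0, so q_K = 137.
Then q_R = (202 - 137)/2 = 65/2.

32.50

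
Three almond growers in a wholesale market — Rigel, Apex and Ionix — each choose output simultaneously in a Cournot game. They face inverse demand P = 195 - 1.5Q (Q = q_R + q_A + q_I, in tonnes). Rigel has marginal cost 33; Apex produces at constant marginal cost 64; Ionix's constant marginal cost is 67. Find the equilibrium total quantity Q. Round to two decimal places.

Rigel's profit: π_R = (195 - 1.5Q)q_R - (33q_R). Setting ∂π_R/∂q_R = 0: 162 - 3q_R - (3/2)(q_A + q_I) = 0.
Apex's profit: π_A = (195 - 1.5Q)q_A - (64q_A). Setting ∂π_A/∂q_A = 0: 131 - 3q_A - (3/2)(q_R + q_I) = 0.
Ionix's first-order condition: 128 - 3q_I - (3/2)(q_R + q_A) = 0.
Summing all 3 equations gives 421 − 6Q = 0, hence Q = 421/6.
Back-substituting: q_R = (162 − 421/4)/(3/2) = 227/6, q_A = (131 − 421/4)/(3/2) = 103/6, q_I = (128 − 421/4)/(3/2) = 91/6.
Total output Q = 227/6 + 103/6 + 91/6 = 421/6.

70.17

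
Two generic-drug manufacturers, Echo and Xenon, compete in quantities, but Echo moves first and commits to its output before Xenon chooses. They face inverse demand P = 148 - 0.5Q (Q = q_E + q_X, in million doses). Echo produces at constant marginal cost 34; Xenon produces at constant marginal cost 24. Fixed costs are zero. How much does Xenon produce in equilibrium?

The follower Xenon best-responds to any q_E: π_X = (148 - 0.5Q)q_X - 24q_X.
Follower FOC: 124 - (1/2)q_E - q_X = 0, so q_X(q_E) = (124 - (1/2)q_E).
Echo substitutes q_X(q_E) into its own profit: π_E = q_E(148 - (1/2)q_E - (124 - (1/2)q_E)/2) - 34q_E = (86 - (1/4)q_E)q_E - 34q_E.
Leader FOC: 52 - (1/2)q_E = 0, so q_E = 104.
Then q_X = (124 - (1/2)·104) = 72.

72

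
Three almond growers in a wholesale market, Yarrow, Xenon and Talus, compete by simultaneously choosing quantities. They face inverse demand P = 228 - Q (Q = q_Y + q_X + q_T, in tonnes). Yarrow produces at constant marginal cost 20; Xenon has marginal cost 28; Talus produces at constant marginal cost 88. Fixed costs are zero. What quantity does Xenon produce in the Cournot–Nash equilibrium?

Yarrow's profit: π_Y = (228 - Q)q_Y - (20q_Y). Setting ∂π_Y/∂q_Y = 0: 208 - 2q_Y - (q_X + q_T) = 0.
Xenon's profit: π_X = (228 - Q)q_X - (28q_X). Setting ∂π_X/∂q_X = 0: 200 - 2q_X - (q_Y + q_T) = 0.
Talus's first-order condition: 140 - 2q_T - (q_Y + q_X) = 0.
Summing all 3 equations gives 548 − 4Q = 0, hence Q = 137.
Back-substituting: q_Y = (208 − 137) = 71, q_X = (200 − 137) = 63, q_T = (140 − 137) = 3.

63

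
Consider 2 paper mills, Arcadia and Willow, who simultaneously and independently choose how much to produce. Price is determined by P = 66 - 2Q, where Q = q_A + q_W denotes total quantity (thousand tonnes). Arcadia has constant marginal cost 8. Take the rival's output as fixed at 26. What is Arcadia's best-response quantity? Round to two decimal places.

With the rival's output fixed at 26, Arcadia's profit is π_A = (66 - 2·26 - 2q_A)q_A - (8q_A) = (14 - 2q_A)q_A - (8q_A).
∂π_A/∂q_A = 6 - 4q_A = 0, so q_A = 3/2.

1.50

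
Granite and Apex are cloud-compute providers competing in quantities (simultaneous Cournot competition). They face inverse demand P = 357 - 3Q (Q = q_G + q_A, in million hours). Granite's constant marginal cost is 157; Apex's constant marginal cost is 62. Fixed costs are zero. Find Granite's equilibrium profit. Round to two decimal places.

408.33

Granite's profit: π_G = (357 - 3Q)q_G - (157q_G). Setting ∂π_G/∂q_G = 0: 200 - 6q_G - 3(q_A) = 0.
Apex's first-order condition: 295 - 6q_A - 3(q_G) = 0.
Rearranging gives the reaction functions q_G = (200 - 3q_A)/6 and q_A = (295 - 3q_G)/6.
Solving the pair: q_G = 35/3, q_A = 130/3.
Price P = 357 - 3·55 = 192.
Granite's profit: (192 - 157)·(35/3) = 1225/3.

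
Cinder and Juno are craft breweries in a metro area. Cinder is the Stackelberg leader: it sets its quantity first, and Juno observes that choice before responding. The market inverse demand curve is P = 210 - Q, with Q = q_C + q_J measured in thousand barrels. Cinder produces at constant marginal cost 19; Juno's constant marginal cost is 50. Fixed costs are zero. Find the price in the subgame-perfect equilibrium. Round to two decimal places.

Solve by backward induction. Given q_C, the follower Juno maximises π_J = (210 - q_C - q_J)q_J - 50q_J.
Setting the follower's marginal profit to zero, 160 - q_C - 2q_J = 0, i.e. q_J = (160 - q_C)/2.
The leader anticipates this reaction. Substituting into P = 210 - Q gives P = 130 - (1/2)q_C, so π_C = (130 - (1/2)q_C)q_C - 19q_C.
Leader FOC: 111 - q_C = 0, so q_C = 111.
Then q_J = (160 - 111)/2 = 49/2.
Total output Q = 271/2, so price P = 210 - 271/2 = 149/2.

74.50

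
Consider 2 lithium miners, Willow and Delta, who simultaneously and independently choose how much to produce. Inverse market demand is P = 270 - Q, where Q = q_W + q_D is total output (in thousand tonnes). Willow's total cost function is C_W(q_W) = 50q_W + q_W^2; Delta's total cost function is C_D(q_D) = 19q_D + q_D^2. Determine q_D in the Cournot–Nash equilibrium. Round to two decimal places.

Willow's profit: π_W = (270 - Q)q_W - (50q_W + q_W²). Setting ∂π_W/∂q_W = 0: 220 - 4q_W - (q_D) = 0.
Delta's first-order condition: 251 - 4q_D - (q_W) = 0.
Best responses: q_W = (220 - q_D)/4, q_D = (251 - q_W)/4.
Solving the pair: q_W = 629/15, q_D = 784/15.

52.27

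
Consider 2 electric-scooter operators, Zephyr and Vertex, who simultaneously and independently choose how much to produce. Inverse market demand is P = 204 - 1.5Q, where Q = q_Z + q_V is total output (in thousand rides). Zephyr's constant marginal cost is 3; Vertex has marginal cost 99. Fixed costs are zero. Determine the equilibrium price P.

102

Zephyr's profit: π_Z = (204 - 1.5Q)q_Z - (3q_Z). Setting ∂π_Z/∂q_Z = 0: 201 - 3q_Z - (3/2)(q_V) = 0.
Vertex's profit: π_V = (204 - 1.5Q)q_V - (99q_V). Setting ∂π_V/∂q_V = 0: 105 - 3q_V - (3/2)(q_Z) = 0.
Rearranging gives the reaction functions q_Z = (201 - (3/2)q_V)/3 and q_V = (105 - (3/2)q_Z)/3.
Substituting one into the other gives q_Z = 66 and q_V = 2.
Total output Q = 68, so price P = 204 - (3/2)·68 = 102.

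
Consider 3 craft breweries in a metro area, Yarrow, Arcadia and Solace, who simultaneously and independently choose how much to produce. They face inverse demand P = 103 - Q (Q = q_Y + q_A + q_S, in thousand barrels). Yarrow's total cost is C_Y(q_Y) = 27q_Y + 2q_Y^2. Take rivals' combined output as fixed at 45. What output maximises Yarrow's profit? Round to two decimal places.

5.17

With rivals' combined output fixed at 45, Yarrow's profit is π_Y = (103 - 45 - q_Y)q_Y - (27q_Y + 2q_Y²) = (58 - q_Y)q_Y - (27q_Y + 2q_Y²).
∂π_Y/∂q_Y = 31 - 6q_Y = 0, so q_Y = 31/6.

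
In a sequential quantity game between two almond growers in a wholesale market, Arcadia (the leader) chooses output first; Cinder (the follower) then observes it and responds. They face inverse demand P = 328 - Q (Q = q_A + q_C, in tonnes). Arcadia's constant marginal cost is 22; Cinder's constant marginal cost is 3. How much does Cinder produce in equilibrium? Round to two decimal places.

Solve by backward induction. Given q_A, the follower Cinder maximises π_C = (328 - q_A - q_C)q_C - 3q_C.
Setting the follower's marginal profit to zero, 325 - q_A - 2q_C = 0, i.e. q_C = (325 - q_A)/2.
Arcadia substitutes q_C(q_A) into its own profit: π_A = q_A(328 - q_A - (325 - q_A)/2) - 22q_A = (331/2 - (1/2)q_A)q_A - 22q_A.
Leader FOC: 287/2 - q_A = 0, so q_A = 287/2.
Then q_C = (325 - 287/2)/2 = 363/4.

90.75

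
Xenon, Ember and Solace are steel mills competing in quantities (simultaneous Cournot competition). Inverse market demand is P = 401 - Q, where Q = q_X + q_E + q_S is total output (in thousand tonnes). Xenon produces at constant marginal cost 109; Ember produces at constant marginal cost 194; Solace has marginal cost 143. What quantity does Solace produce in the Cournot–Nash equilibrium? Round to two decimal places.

68.75

Xenon's profit: π_X = (401 - Q)q_X - (109q_X). Setting ∂π_X/∂q_X = 0: 292 - 2q_X - (q_E + q_S) = 0.
Ember's profit: π_E = (401 - Q)q_E - (194q_E). Setting ∂π_E/∂q_E = 0: 207 - 2q_E - (q_X + q_S) = 0.
Solace's first-order condition: 258 - 2q_S - (q_X + q_E) = 0.
Adding the 3 first-order conditions: 757 − 4Q = 0, so Q = 757/4.
Back-substituting: q_X = (292 − 757/4) = 411/4, q_E = (207 − 757/4) = 71/4, q_S = (258 − 757/4) = 275/4.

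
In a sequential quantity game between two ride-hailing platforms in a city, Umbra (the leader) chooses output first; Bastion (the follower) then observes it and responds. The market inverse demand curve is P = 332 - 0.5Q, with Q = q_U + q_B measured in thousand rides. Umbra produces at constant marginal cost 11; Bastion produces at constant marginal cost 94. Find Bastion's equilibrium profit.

648

The follower Bastion best-responds to any q_U: π_B = (332 - 0.5Q)q_B - 94q_B.
∂π_B/∂q_B = 238 - (1/2)q_U - q_B = 0 gives the reaction function q_B = (238 - (1/2)q_U).
Umbra substitutes q_B(q_U) into its own profit: π_U = q_U(332 - (1/2)q_U - (238 - (1/2)q_U)/2) - 11q_U = (213 - (1/4)q_U)q_U - 11q_U.
Leader FOC: 202 - (1/2)q_U = 0, so q_U = 404.
Then q_B = (238 - (1/2)·404) = 36.
Price P = 332 - (1/2)·440 = 112.
Bastion's profit: (112 - 94)·36 = 648.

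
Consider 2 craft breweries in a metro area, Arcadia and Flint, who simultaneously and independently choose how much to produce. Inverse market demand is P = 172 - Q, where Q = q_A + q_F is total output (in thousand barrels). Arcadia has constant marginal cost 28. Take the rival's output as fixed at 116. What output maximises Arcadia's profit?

With the rival's output fixed at 116, Arcadia's profit is π_A = (172 - 116 - q_A)q_A - (28q_A) = (56 - q_A)q_A - (28q_A).
∂π_A/∂q_A = 28 - 2q_A = 0, so q_A = 14.

14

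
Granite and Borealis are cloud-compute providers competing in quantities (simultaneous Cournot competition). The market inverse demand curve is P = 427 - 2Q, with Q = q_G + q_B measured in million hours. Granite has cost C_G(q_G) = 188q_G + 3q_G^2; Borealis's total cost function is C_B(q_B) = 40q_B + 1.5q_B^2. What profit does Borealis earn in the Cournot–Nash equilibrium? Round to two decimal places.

9244.68

Granite's profit: π_G = (427 - 2Q)q_G - (188q_G + 3q_G²). Setting ∂π_G/∂q_G = 0: 239 - 10q_G - 2(q_B) = 0.
Borealis's first-order condition: 387 - 7q_B - 2(q_G) = 0.
Best responses: q_G = (239 - 2q_B)/10, q_B = (387 - 2q_G)/7.
Substituting one into the other gives q_G = 899/66 and q_B = 1696/33.
Price P = 427 - 2·65.0152 = 296.9697.
Borealis's profit: 296.9697·(1696/33) - 40·(1696/33) - (3/2)(1696/33)² = 9244.6795.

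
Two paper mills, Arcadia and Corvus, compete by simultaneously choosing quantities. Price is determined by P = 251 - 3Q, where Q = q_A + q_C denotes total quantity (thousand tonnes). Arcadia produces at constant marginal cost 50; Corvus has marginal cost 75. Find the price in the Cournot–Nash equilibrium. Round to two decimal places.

Arcadia's profit: π_A = (251 - 3Q)q_A - (50q_A). Setting ∂π_A/∂q_A = 0: 201 - 6q_A - 3(q_C) = 0.
Corvus's first-order condition: 176 - 6q_C - 3(q_A) = 0.
So q_A = (201 - 3q_C)/6 and q_C = (176 - 3q_A)/6.
Substituting one into the other gives q_A = 226/9 and q_C = 151/9.
Total output Q = 377/9, so price P = 251 - 3·(377/9) = 376/3.

125.33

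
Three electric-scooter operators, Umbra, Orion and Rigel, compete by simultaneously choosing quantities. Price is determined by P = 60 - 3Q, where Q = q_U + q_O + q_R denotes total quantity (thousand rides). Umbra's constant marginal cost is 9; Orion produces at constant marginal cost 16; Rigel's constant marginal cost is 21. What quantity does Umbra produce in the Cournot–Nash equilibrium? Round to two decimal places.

Umbra's profit: π_U = (60 - 3Q)q_U - (9q_U). Setting ∂π_U/∂q_U = 0: 51 - 6q_U - 3(q_O + q_R) = 0.
Orion's profit: π_O = (60 - 3Q)q_O - (16q_O). Setting ∂π_O/∂q_O = 0: 44 - 6q_O - 3(q_U + q_R) = 0.
Rigel's profit: π_R = (60 - 3Q)q_R - (21q_R). Setting ∂π_R/∂q_R = 0: 39 - 6q_R - 3(q_U + q_O) = 0.
Adding the 3 first-order conditions: 134 − 12Q = 0, so Q = 67/6.
Back-substituting: q_U = (51 − 67/2)/3 = 35/6, q_O = (44 − 67/2)/3 = 7/2, q_R = (39 − 67/2)/3 = 11/6.

5.83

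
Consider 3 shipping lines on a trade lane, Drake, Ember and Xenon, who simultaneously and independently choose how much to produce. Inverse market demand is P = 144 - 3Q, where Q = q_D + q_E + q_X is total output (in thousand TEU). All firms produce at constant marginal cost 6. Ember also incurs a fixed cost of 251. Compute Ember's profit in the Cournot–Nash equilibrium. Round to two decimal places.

Each firm earns π_i = (144 - 3Q)q_i - 6q_i.
First-order condition (treating rivals' output as given): 138 - 6q_i - 3·Σ_{j≠i} q_j = 0.
By symmetry each firm produces the same amount; substituting Σ_{j≠i} q_j = 2q_i yields q_i = 138/12 = 23/2.
Price P = 144 - 3·(69/2) = 81/2.
Ember's profit: (81/2 - 6)·(23/2) - 251 = 583/4.

145.75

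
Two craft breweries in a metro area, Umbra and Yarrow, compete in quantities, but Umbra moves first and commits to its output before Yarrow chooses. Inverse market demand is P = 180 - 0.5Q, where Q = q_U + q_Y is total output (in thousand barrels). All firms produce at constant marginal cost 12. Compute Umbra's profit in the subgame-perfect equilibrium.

Solve by backward induction. Given q_U, the follower Yarrow maximises π_Y = (180 - (1/2)q_U - (1/2)q_Y)q_Y - 12q_Y.
∂π_Y/∂q_Y = 168 - (1/2)q_U - q_Y = 0 gives the reaction function q_Y = (168 - (1/2)q_U).
Umbra substitutes q_Y(q_U) into its own profit: π_U = q_U(180 - (1/2)q_U - (168 - (1/2)q_U)/2) - 12q_U = (96 - (1/4)q_U)q_U - 12q_U.
Leader FOC: 84 - (1/2)q_U = 0, so q_U = 168.
Then q_Y = (168 - (1/2)·168) = 84.
Price P = 180 - (1/2)·252 = 54.
Umbra's profit: (54 - 12)·168 = 7056.

7056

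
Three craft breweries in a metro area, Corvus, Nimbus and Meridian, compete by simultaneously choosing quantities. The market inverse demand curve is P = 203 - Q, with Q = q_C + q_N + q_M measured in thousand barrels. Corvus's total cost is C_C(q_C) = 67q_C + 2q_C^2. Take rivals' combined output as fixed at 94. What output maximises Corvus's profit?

7

With rivals' combined output fixed at 94, Corvus's profit is π_C = (203 - 94 - q_C)q_C - (67q_C + 2q_C²) = (109 - q_C)q_C - (67q_C + 2q_C²).
∂π_C/∂q_C = 42 - 6q_C = 0, so q_C = 7.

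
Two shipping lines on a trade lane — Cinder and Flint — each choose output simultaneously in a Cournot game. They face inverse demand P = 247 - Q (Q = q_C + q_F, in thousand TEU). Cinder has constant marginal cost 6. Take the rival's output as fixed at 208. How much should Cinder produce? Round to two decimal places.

16.50

With the rival's output fixed at 208, Cinder's profit is π_C = (247 - 208 - q_C)q_C - (6q_C) = (39 - q_C)q_C - (6q_C).
∂π_C/∂q_C = 33 - 2q_C = 0, so q_C = 33/2.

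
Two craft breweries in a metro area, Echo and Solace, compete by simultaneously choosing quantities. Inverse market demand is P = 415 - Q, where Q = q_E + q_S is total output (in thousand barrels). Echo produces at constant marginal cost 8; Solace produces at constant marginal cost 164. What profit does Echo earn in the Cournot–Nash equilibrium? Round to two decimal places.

Echo's profit: π_E = (415 - Q)q_E - (8q_E). Setting ∂π_E/∂q_E = 0: 407 - 2q_E - (q_S) = 0.
Solace's first-order condition: 251 - 2q_S - (q_E) = 0.
Best responses: q_E = (407 - q_S)/2, q_S = (251 - q_E)/2.
Substituting one into the other gives q_E = 563/3 and q_S = 95/3.
Price P = 415 - 658/3 = 587/3.
Echo's profit: (587/3 - 8)·(563/3) = 35218.7778.

35218.78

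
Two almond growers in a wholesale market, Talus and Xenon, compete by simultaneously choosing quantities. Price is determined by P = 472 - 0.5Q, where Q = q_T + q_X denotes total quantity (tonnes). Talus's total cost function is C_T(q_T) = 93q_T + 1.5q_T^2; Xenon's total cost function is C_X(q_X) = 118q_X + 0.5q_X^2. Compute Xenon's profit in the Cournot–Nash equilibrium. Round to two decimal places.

Talus's profit: π_T = (472 - 0.5Q)q_T - (93q_T + (3/2)q_T²). Setting ∂π_T/∂q_T = 0: 379 - 4q_T - (1/2)(q_X) = 0.
Xenon's first-order condition: 354 - 2q_X - (1/2)(q_T) = 0.
So q_T = (379 - (1/2)q_X)/4 and q_X = (354 - (1/2)q_T)/2.
Solving the pair: q_T = 74.9677, q_X = 158.2581.
Price P = 472 - (1/2)·233.2258 = 355.3871.
Xenon's profit: 355.3871·158.2581 - 118·158.2581 - (1/2)·158.2581² = 25045.6150.

25045.61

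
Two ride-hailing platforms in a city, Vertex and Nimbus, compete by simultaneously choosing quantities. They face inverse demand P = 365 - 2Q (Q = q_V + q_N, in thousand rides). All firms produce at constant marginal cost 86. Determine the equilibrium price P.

Each firm earns π_i = (365 - 2Q)q_i - 86q_i.
First-order condition (treating rivals' output as given): 279 - 4q_i - 2q_j = 0.
By symmetry each firm produces the same amount; substituting q_j = q_i yields q_i = 279/6 = 93/2.
Total output Q = 93, so price P = 365 - 2·93 = 179.

179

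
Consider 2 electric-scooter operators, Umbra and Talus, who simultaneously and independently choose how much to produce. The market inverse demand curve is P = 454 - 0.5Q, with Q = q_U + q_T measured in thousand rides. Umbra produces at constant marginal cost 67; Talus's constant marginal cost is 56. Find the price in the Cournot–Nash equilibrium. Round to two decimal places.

Umbra's profit: π_U = (454 - 0.5Q)q_U - (67q_U). Setting ∂π_U/∂q_U = 0: 387 - q_U - (1/2)(q_T) = 0.
Talus's profit: π_T = (454 - 0.5Q)q_T - (56q_T). Setting ∂π_T/∂q_T = 0: 398 - q_T - (1/2)(q_U) = 0.
So q_U = (387 - (1/2)q_T) and q_T = (398 - (1/2)q_U).
Substituting one into the other gives q_U = 752/3 and q_T = 818/3.
Total output Q = 1570/3, so price P = 454 - (1/2)·(1570/3) = 577/3.

192.33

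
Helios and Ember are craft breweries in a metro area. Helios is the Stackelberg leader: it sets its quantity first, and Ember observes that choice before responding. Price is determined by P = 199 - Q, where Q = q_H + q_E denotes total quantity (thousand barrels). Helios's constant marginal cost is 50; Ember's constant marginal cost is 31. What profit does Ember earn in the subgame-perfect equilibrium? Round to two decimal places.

2652.25

The follower Ember best-responds to any q_H: π_E = (199 - Q)q_E - 31q_E.
Follower FOC: 168 - q_H - 2q_E = 0, so q_E(q_H) = (168 - q_H)/2.
The leader anticipates this reaction. Substituting into P = 199 - Q gives P = 115 - (1/2)q_H, so π_H = (115 - (1/2)q_H)q_H - 50q_H.
Leader FOC: 65 - q_H = 0, so q_H = 65.
Then q_E = (168 - 65)/2 = 103/2.
Price P = 199 - 233/2 = 165/2.
Ember's profit: (165/2 - 31)·(103/2) = 2652.2500.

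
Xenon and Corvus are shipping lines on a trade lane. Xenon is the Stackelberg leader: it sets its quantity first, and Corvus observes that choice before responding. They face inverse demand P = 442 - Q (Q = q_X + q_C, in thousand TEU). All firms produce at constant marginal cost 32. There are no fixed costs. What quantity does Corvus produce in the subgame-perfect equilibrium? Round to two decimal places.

102.50

The follower Corvus best-responds to any q_X: π_C = (442 - Q)q_C - 32q_C.
Follower FOC: 410 - q_X - 2q_C = 0, so q_C(q_X) = (410 - q_X)/2.
Xenon substitutes q_C(q_X) into its own profit: π_X = q_X(442 - q_X - (410 - q_X)/2) - 32q_X = (237 - (1/2)q_X)q_X - 32q_X.
The leader's first-order condition 205 - q_X = 0 yields q_X = 205.
Then q_C = (410 - 205)/2 = 205/2.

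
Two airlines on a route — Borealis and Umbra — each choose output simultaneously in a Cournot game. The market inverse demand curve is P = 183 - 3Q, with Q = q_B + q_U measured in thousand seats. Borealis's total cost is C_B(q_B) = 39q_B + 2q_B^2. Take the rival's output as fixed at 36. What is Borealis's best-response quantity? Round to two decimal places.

3.60

With the rival's output fixed at 36, Borealis's profit is π_B = (183 - 3·36 - 3q_B)q_B - (39q_B + 2q_B²) = (75 - 3q_B)q_B - (39q_B + 2q_B²).
∂π_B/∂q_B = 36 - 10q_B = 0, so q_B = 18/5.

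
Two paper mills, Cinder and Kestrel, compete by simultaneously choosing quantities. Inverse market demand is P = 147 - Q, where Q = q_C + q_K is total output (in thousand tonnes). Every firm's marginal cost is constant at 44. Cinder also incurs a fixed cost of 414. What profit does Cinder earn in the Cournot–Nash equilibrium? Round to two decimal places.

764.78

Each firm earns π_i = (147 - Q)q_i - 44q_i.
Setting ∂π_i/∂q_i = 0 with rivals' quantities fixed: 103 - 2q_i - q_j = 0.
By symmetry each firm produces the same amount; substituting q_j = q_i yields q_i = 103/3.
Price P = 147 - 206/3 = 235/3.
Cinder's profit: (235/3 - 44)·(103/3) - 414 = 764.7778.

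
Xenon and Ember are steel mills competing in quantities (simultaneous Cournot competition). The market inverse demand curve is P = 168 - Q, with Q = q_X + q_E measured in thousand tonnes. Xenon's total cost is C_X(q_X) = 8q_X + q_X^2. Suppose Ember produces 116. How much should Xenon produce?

11

With the rival's output fixed at 116, Xenon's profit is π_X = (168 - 116 - q_X)q_X - (8q_X + q_X²) = (52 - q_X)q_X - (8q_X + q_X²).
∂π_X/∂q_X = 44 - 4q_X = 0, so q_X = 11.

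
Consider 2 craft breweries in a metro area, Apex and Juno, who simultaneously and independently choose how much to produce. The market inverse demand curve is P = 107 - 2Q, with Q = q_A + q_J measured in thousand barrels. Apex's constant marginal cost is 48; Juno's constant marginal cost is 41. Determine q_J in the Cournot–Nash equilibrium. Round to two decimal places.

Apex's profit: π_A = (107 - 2Q)q_A - (48q_A). Setting ∂π_A/∂q_A = 0: 59 - 4q_A - 2(q_J) = 0.
Juno's first-order condition: 66 - 4q_J - 2(q_A) = 0.
Rearranging gives the reaction functions q_A = (59 - 2q_J)/4 and q_J = (66 - 2q_A)/4.
Solving the pair: q_A = 26/3, q_J = 73/6.

12.17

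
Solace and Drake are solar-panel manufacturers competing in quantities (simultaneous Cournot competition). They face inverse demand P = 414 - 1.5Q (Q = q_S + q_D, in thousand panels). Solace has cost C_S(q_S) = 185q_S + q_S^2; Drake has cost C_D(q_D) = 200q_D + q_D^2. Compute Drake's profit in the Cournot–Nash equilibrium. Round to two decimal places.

2549.46

Solace's profit: π_S = (414 - 1.5Q)q_S - (185q_S + q_S²). Setting ∂π_S/∂q_S = 0: 229 - 5q_S - (3/2)(q_D) = 0.
Drake's profit: π_D = (414 - 1.5Q)q_D - (200q_D + q_D²). Setting ∂π_D/∂q_D = 0: 214 - 5q_D - (3/2)(q_S) = 0.
Best responses: q_S = (229 - (3/2)q_D)/5, q_D = (214 - (3/2)q_S)/5.
Substituting one into the other gives q_S = 36.2198 and q_D = 31.9341.
Price P = 414 - (3/2)·(886/13) = 311.7692.
Drake's profit: 311.7692·31.9341 - 200·31.9341 - 31.9341² = 2549.4614.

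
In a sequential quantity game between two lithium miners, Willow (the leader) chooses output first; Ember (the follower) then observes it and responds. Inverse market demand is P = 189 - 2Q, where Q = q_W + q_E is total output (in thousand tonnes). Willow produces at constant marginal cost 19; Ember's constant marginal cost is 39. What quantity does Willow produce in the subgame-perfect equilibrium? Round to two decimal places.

Solve by backward induction. Given q_W, the follower Ember maximises π_E = (189 - 2q_W - 2q_E)q_E - 39q_E.
Setting the follower's marginal profit to zero, 150 - 2q_W - 4q_E = 0, i.e. q_E = (150 - 2q_W)/4.
The leader anticipates this reaction. Substituting into P = 189 - 2Q gives P = 114 - q_W, so π_W = (114 - q_W)q_W - 19q_W.
Maximising: ∂π_W/∂q_W = 95 - 2q_W = 0, giving q_W = 95/2.
Then q_E = (150 - 2·(95/2))/4 = 55/4.

47.50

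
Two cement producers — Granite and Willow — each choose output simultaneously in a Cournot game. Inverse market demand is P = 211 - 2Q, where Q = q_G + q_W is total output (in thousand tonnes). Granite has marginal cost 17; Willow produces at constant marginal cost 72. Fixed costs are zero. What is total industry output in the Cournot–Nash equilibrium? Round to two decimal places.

Granite's profit: π_G = (211 - 2Q)q_G - (17q_G). Setting ∂π_G/∂q_G = 0: 194 - 4q_G - 2(q_W) = 0.
Willow's profit: π_W = (211 - 2Q)q_W - (72q_W). Setting ∂π_W/∂q_W = 0: 139 - 4q_W - 2(q_G) = 0.
Rearranging gives the reaction functions q_G = (194 - 2q_W)/4 and q_W = (139 - 2q_G)/4.
Solving the pair: q_G = 83/2, q_W = 14.
Total output Q = 83/2 + 14 = 111/2.

55.50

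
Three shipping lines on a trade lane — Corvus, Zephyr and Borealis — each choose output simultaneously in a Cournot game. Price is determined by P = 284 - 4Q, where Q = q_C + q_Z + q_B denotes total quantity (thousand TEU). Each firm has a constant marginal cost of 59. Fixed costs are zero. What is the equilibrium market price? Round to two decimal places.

115.25

Each firm earns π_i = (284 - 4Q)q_i - 59q_i.
Setting ∂π_i/∂q_i = 0 with rivals' quantities fixed: 225 - 8q_i - 4·Σ_{j≠i} q_j = 0.
With identical firms every q_j equals q_i, so Σ_{j≠i} q_j = 2q_i and 225 = 16q_i, giving q_i = 225/16.
Total output Q = 675/16, so price P = 284 - 4·(675/16) = 461/4.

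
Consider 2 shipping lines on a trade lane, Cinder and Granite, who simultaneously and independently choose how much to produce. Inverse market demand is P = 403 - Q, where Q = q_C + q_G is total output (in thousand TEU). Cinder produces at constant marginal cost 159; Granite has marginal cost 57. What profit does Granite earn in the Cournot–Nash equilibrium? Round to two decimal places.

22300.44

Cinder's profit: π_C = (403 - Q)q_C - (159q_C). Setting ∂π_C/∂q_C = 0: 244 - 2q_C - (q_G) = 0.
Granite's first-order condition: 346 - 2q_G - (q_C) = 0.
Best responses: q_C = (244 - q_G)/2, q_G = (346 - q_C)/2.
Substituting one into the other gives q_C = 142/3 and q_G = 448/3.
Price P = 403 - 590/3 = 619/3.
Granite's profit: (619/3 - 57)·(448/3) = 22300.4444.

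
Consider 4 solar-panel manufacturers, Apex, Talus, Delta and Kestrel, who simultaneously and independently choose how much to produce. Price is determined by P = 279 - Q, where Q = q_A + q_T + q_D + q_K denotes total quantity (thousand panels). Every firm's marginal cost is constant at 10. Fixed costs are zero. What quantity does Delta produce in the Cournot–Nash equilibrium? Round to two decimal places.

Each firm earns π_i = (279 - Q)q_i - 10q_i.
First-order condition (treating rivals' output as given): 269 - 2q_i - Σ_{j≠i} q_j = 0.
By symmetry each firm produces the same amount; substituting Σ_{j≠i} q_j = 3q_i yields q_i = 269/5.

53.80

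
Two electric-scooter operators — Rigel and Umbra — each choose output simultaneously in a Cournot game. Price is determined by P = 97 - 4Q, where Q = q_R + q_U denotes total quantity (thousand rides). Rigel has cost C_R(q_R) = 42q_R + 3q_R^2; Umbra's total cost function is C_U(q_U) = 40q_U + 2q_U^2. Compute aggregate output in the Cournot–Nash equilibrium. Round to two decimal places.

Rigel's profit: π_R = (97 - 4Q)q_R - (42q_R + 3q_R²). Setting ∂π_R/∂q_R = 0: 55 - 14q_R - 4(q_U) = 0.
Umbra's first-order condition: 57 - 12q_U - 4(q_R) = 0.
Best responses: q_R = (55 - 4q_U)/14, q_U = (57 - 4q_R)/12.
Substituting one into the other gives q_R = 54/19 and q_U = 289/76.
Total output Q = 54/19 + 289/76 = 505/76.

6.64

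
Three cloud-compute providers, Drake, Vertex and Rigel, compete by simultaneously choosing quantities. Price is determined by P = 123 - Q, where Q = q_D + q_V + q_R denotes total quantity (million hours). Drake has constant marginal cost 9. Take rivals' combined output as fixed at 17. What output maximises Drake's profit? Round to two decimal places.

With rivals' combined output fixed at 17, Drake's profit is π_D = (123 - 17 - q_D)q_D - (9q_D) = (106 - q_D)q_D - (9q_D).
∂π_D/∂q_D = 97 - 2q_D = 0, so q_D = 97/2.

48.50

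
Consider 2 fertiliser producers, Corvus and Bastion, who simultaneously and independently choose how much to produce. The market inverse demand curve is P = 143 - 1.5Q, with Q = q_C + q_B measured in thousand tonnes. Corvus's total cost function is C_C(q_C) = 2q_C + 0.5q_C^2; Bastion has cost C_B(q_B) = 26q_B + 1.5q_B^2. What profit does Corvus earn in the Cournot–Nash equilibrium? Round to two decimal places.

Corvus's profit: π_C = (143 - 1.5Q)q_C - (2q_C + (1/2)q_C²). Setting ∂π_C/∂q_C = 0: 141 - 4q_C - (3/2)(q_B) = 0.
Bastion's first-order condition: 117 - 6q_B - (3/2)(q_C) = 0.
Rearranging gives the reaction functions q_C = (141 - (3/2)q_B)/4 and q_B = (117 - (3/2)q_C)/6.
Substituting one into the other gives q_C = 894/29 and q_B = 342/29.
Price P = 143 - (3/2)·(1236/29) = 79.0690.
Corvus's profit: 79.0690·(894/29) - 2·(894/29) - (1/2)(894/29)² = 1900.6801.

1900.68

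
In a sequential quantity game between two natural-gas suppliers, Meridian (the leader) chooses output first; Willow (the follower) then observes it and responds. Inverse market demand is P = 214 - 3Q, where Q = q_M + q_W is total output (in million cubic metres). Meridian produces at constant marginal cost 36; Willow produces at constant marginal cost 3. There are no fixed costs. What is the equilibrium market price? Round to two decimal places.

The follower Willow best-responds to any q_M: π_W = (214 - 3Q)q_W - 3q_W.
Setting the follower's marginal profit to zero, 211 - 3q_M - 6q_W = 0, i.e. q_W = (211 - 3q_M)/6.
Meridian substitutes q_W(q_M) into its own profit: π_M = q_M(214 - 3q_M - (211 - 3q_M)/2) - 36q_M = (217/2 - (3/2)q_M)q_M - 36q_M.
Maximising: ∂π_M/∂q_M = 145/2 - 3q_M = 0, giving q_M = 145/6.
Then q_W = (211 - 3·(145/6))/6 = 277/12.
Total output Q = 189/4, so price P = 214 - 3·(189/4) = 289/4.

72.25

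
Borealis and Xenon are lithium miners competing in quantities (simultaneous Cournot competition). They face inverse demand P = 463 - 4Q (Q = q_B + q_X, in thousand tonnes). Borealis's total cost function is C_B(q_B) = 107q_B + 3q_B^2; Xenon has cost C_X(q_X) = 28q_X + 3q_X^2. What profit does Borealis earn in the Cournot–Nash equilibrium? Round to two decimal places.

2273.60

Borealis's profit: π_B = (463 - 4Q)q_B - (107q_B + 3q_B²). Setting ∂π_B/∂q_B = 0: 356 - 14q_B - 4(q_X) = 0.
Xenon's profit: π_X = (463 - 4Q)q_X - (28q_X + 3q_X²). Setting ∂π_X/∂q_X = 0: 435 - 14q_X - 4(q_B) = 0.
So q_B = (356 - 4q_X)/14 and q_X = (435 - 4q_B)/14.
Substituting one into the other gives q_B = 811/45 and q_X = 25.9222.
Price P = 463 - 4·(791/18) = 287.2222.
Borealis's profit: 287.2222·(811/45) - 107·(811/45) - 3(811/45)² = 2273.6035.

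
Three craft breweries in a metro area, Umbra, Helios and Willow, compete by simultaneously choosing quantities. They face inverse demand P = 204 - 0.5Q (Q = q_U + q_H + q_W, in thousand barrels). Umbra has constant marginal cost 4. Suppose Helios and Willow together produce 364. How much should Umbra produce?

With rivals' combined output fixed at 364, Umbra's profit is π_U = (204 - (1/2)·364 - (1/2)q_U)q_U - (4q_U) = (22 - (1/2)q_U)q_U - (4q_U).
∂π_U/∂q_U = 18 - q_U = 0, so q_U = 18.

18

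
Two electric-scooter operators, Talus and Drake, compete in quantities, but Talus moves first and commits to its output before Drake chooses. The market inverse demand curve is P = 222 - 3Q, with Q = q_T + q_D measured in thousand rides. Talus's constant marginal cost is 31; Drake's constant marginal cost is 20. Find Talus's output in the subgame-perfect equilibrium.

30

Solve by backward induction. Given q_T, the follower Drake maximises π_D = (222 - 3q_T - 3q_D)q_D - 20q_D.
Setting the follower's marginal profit to zero, 202 - 3q_T - 6q_D = 0, i.e. q_D = (202 - 3q_T)/6.
The leader anticipates this reaction. Substituting into P = 222 - 3Q gives P = 121 - (3/2)q_T, so π_T = (121 - (3/2)q_T)q_T - 31q_T.
Leader FOC: 90 - 3q_T = 0, so q_T = 30.
Then q_D = (202 - 3·30)/6 = 56/3.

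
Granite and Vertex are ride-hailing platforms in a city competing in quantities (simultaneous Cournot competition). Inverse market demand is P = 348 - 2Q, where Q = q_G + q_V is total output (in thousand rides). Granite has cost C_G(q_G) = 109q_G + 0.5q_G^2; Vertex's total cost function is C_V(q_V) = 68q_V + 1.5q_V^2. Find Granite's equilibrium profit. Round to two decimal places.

Granite's profit: π_G = (348 - 2Q)q_G - (109q_G + (1/2)q_G²). Setting ∂π_G/∂q_G = 0: 239 - 5q_G - 2(q_V) = 0.
Vertex's first-order condition: 280 - 7q_V - 2(q_G) = 0.
Rearranging gives the reaction functions q_G = (239 - 2q_V)/5 and q_V = (280 - 2q_G)/7.
Solving the pair: q_G = 1113/31, q_V = 922/31.
Price P = 348 - 2·65.6452 = 216.7097.
Granite's profit: 216.7097·(1113/31) - 109·(1113/31) - (1/2)(1113/31)² = 3222.6041.

3222.60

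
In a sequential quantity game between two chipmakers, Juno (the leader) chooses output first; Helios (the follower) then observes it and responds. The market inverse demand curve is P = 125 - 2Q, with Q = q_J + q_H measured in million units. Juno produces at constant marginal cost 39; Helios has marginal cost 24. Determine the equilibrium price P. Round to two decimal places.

56.75

The follower Helios best-responds to any q_J: π_H = (125 - 2Q)q_H - 24q_H.
Follower FOC: 101 - 2q_J - 4q_H = 0, so q_H(q_J) = (101 - 2q_J)/4.
The leader anticipates this reaction. Substituting into P = 125 - 2Q gives P = 149/2 - q_J, so π_J = (149/2 - q_J)q_J - 39q_J.
The leader's first-order condition 71/2 - 2q_J = 0 yields q_J = 71/4.
Then q_H = (101 - 2·(71/4))/4 = 131/8.
Total output Q = 273/8, so price P = 125 - 2·(273/8) = 227/4.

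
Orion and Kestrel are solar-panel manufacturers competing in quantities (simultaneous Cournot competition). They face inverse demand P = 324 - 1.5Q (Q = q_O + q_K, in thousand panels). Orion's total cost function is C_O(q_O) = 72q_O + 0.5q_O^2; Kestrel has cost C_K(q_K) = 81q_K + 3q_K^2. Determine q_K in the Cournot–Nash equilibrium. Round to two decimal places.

Orion's profit: π_O = (324 - 1.5Q)q_O - (72q_O + (1/2)q_O²). Setting ∂π_O/∂q_O = 0: 252 - 4q_O - (3/2)(q_K) = 0.
Kestrel's profit: π_K = (324 - 1.5Q)q_K - (81q_K + 3q_K²). Setting ∂π_K/∂q_K = 0: 243 - 9q_K - (3/2)(q_O) = 0.
So q_O = (252 - (3/2)q_K)/4 and q_K = (243 - (3/2)q_O)/9.
Substituting one into the other gives q_O = 282/5 and q_K = 88/5.

17.60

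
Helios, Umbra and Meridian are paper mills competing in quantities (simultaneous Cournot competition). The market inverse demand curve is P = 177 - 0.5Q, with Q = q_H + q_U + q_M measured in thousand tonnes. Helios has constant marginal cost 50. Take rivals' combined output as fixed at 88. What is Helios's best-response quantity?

With rivals' combined output fixed at 88, Helios's profit is π_H = (177 - (1/2)·88 - (1/2)q_H)q_H - (50q_H) = (133 - (1/2)q_H)q_H - (50q_H).
∂π_H/∂q_H = 83 - q_H = 0, so q_H = 83.

83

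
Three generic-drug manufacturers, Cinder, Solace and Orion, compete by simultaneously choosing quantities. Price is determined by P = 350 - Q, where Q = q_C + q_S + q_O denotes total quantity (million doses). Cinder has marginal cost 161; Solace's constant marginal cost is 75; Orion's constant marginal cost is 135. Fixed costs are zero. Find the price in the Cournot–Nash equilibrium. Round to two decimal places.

180.25

Cinder's profit: π_C = (350 - Q)q_C - (161q_C). Setting ∂π_C/∂q_C = 0: 189 - 2q_C - (q_S + q_O) = 0.
Solace's first-order condition: 275 - 2q_S - (q_C + q_O) = 0.
Orion's profit: π_O = (350 - Q)q_O - (135q_O). Setting ∂π_O/∂q_O = 0: 215 - 2q_O - (q_C + q_S) = 0.
Adding the 3 conditions: 679 − 2Q − 2Q = 0, i.e. Q = 679/4.
Back-substituting: q_C = (189 − 679/4) = 77/4, q_S = (275 − 679/4) = 421/4, q_O = (215 − 679/4) = 181/4.
Total output Q = 679/4, so price P = 350 - 679/4 = 721/4.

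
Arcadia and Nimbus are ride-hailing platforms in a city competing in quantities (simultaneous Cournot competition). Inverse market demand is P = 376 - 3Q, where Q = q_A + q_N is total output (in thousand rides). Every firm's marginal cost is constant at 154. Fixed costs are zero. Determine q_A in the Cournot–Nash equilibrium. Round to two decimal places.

A representative firm's profit is π_i = q_i(376 - 3Q) - 154q_i.
Setting ∂π_i/∂q_i = 0 with rivals' quantities fixed: 222 - 6q_i - 3q_j = 0.
With identical firms every q_j equals q_i, so q_j = q_i and 222 = 9q_i, giving q_i = 74/3.

24.67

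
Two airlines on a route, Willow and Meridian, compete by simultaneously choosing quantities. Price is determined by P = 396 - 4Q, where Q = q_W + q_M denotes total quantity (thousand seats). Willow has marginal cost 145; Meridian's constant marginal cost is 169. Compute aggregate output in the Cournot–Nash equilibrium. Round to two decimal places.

Willow's profit: π_W = (396 - 4Q)q_W - (145q_W). Setting ∂π_W/∂q_W = 0: 251 - 8q_W - 4(q_M) = 0.
Meridian's first-order condition: 227 - 8q_M - 4(q_W) = 0.
So q_W = (251 - 4q_M)/8 and q_M = (227 - 4q_W)/8.
Solving the pair: q_W = 275/12, q_M = 203/12.
Total output Q = 275/12 + 203/12 = 239/6.

39.83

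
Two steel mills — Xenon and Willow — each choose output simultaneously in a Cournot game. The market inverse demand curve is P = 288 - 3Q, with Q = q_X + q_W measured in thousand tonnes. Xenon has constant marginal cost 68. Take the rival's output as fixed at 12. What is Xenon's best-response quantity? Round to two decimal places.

30.67

With the rival's output fixed at 12, Xenon's profit is π_X = (288 - 3·12 - 3q_X)q_X - (68q_X) = (252 - 3q_X)q_X - (68q_X).
∂π_X/∂q_X = 184 - 6q_X = 0, so q_X = 92/3.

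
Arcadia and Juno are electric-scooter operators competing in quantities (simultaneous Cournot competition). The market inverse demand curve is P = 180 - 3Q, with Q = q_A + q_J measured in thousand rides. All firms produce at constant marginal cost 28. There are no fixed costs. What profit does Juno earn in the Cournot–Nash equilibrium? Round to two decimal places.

855.70

A representative firm's profit is π_i = q_i(180 - 3Q) - 28q_i.
First-order condition (treating rivals' output as given): 152 - 6q_i - 3q_j = 0.
With identical firms every q_j equals q_i, so q_j = q_i and 152 = 9q_i, giving q_i = 152/9.
Price P = 180 - 3·(304/9) = 236/3.
Juno's profit: (236/3 - 28)·(152/9) = 855.7037.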